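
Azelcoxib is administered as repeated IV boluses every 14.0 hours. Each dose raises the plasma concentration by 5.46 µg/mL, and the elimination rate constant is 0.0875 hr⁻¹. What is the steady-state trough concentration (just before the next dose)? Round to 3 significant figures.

2.27 µg/mL

Fraction remaining after one interval: e^(−kτ) = e^(−0.08750 × 14.0) = 0.2938
R = 1 / (1 − 0.2938) = 1.416
Css,max = 5.46 × 1.416 = 7.731 µg/mL
Css,min = Css,max × e^(−kτ) = 7.731 × 0.2938 ≈ 2.27 µg/mL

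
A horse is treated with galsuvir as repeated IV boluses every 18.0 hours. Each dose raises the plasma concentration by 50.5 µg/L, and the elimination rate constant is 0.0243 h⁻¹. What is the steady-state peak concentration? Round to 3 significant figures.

Fraction remaining after one interval: e^(−kτ) = e^(−0.02430 × 18.0) = 0.6457
R = 1 / (1 − 0.6457) = 2.823
Css,max = 50.5 × 2.823 ≈ 143 µg/L

143 µg/L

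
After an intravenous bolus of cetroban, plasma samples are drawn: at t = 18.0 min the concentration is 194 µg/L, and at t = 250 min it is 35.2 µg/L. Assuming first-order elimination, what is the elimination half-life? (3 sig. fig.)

k = ln(C₁/C₂) / (t₂ − t₁) = ln(194/35.2) / (250 − 18.0)
  = 1.707 / 232.0 = 0.007357 min⁻¹
t½ = ln 2 / k = ln 2 / 0.007357 ≈ 94.2 minutes

94.2 minutes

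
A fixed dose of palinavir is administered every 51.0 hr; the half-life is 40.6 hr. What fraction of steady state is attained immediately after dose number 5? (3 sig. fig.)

0.987

k = ln 2 / 40.6 = 0.01707 hr⁻¹
f_n = 1 − e^(−nkτ) = 1 − e^(−5 × 0.01707 × 51.0) = 1 − e^(−4.354) = 1 − 0.01286 ≈ 0.987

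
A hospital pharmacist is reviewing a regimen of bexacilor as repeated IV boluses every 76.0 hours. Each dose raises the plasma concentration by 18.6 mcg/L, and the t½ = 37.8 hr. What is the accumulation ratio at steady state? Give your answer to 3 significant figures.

1.33

k = ln 2 / 37.8 = 0.01834 hr⁻¹
Fraction remaining after one interval: e^(−kτ) = e^(−0.01834 × 76.0) = 0.2482
R = 1 / (1 − 0.2482) = 1 / 0.7518 ≈ 1.33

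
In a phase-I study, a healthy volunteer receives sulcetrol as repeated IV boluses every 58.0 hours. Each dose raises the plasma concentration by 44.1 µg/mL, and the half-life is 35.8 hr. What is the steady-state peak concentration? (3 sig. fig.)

65.4 µg/mL

k = ln 2 / 35.8 = 0.01936 hr⁻¹
Fraction remaining after one interval: e^(−kτ) = e^(−0.01936 × 58.0) = 0.3253
R = 1 / (1 − 0.3253) = 1.482
Css,max = 44.1 × 1.482 ≈ 65.4 µg/mL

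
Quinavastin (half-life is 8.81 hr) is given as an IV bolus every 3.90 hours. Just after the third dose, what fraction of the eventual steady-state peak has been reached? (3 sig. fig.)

k = ln 2 / 8.81 = 0.07868 hr⁻¹
f_n = 1 − e^(−nkτ) = 1 − e^(−3 × 0.07868 × 3.90) = 1 − e^(−0.9205) = 1 − 0.3983 ≈ 0.602

0.602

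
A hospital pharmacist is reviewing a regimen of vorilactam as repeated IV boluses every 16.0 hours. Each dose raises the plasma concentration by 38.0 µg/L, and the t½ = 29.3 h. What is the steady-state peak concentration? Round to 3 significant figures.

121 µg/L

k = ln 2 / 29.3 = 0.02366 h⁻¹
Fraction remaining after one interval: e^(−kτ) = e^(−0.02366 × 16.0) = 0.6849
R = 1 / (1 − 0.6849) = 3.173
Css,max = 38.0 × 3.173 ≈ 121 µg/L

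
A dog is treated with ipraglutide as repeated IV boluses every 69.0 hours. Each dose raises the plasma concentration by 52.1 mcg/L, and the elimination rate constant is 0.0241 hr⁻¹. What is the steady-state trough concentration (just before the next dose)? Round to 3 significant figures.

12.2 mcg/L

Fraction remaining after one interval: e^(−kτ) = e^(−0.02410 × 69.0) = 0.1896
R = 1 / (1 − 0.1896) = 1.234
Css,max = 52.1 × 1.234 = 64.29 mcg/L
Css,min = Css,max × e^(−kτ) = 64.29 × 0.1896 ≈ 12.2 mcg/L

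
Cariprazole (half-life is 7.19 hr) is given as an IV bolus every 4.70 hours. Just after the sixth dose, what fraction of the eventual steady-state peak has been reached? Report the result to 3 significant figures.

k = ln 2 / 7.19 = 0.09640 hr⁻¹
f_n = 1 − e^(−nkτ) = 1 − e^(−6 × 0.09640 × 4.70) = 1 − e^(−2.719) = 1 − 0.06597 ≈ 0.934

0.934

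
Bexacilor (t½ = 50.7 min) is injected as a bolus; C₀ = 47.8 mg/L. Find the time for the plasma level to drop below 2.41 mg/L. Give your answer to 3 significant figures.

219 minutes

k = ln 2 / 50.7 = 0.01367 min⁻¹
C(t) = C₀ e^(−kt)  ⇒  t = ln(C₀/C) / k
t = ln(47.8/2.41) / 0.01367 = 2.987 / 0.01367 ≈ 219 minutes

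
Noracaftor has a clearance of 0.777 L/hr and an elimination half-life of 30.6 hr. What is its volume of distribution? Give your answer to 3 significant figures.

k = ln 2 / t½ = ln 2 / 30.6 = 0.02265 hr⁻¹
V = CL / k = 0.777 / 0.02265 ≈ 34.3 L

34.3 L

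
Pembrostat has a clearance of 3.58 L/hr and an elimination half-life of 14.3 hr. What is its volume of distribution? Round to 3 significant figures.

k = ln 2 / t½ = ln 2 / 14.3 = 0.04847 hr⁻¹
V = CL / k = 3.58 / 0.04847 ≈ 73.9 L

73.9 L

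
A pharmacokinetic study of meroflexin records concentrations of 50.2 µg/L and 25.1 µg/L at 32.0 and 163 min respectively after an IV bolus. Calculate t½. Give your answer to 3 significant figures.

131 minutes

k = ln(C₁/C₂) / (t₂ − t₁) = ln(50.2/25.1) / (163 − 32.0)
  = 0.6931 / 131.0 = 0.005291 min⁻¹
t½ = ln 2 / k = ln 2 / 0.005291 ≈ 131 minutes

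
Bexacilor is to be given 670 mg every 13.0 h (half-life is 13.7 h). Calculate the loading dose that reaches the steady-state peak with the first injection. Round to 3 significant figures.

k = ln 2 / 13.7 = 0.05059 h⁻¹
Accumulation ratio R = 1 / (1 − e^(−kτ)) = 1 / (1 − e^(−0.05059×13.0)) = 1 / (1 − 0.5180) = 2.075
Loading dose = maintenance dose × R = 670 × 2.075 ≈ 1390 mg

1390 mg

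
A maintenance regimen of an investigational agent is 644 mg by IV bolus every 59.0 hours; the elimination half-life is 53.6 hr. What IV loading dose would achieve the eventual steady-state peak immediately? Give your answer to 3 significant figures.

k = ln 2 / 53.6 = 0.01293 hr⁻¹
Accumulation ratio R = 1 / (1 − e^(−kτ)) = 1 / (1 − e^(−0.01293×59.0)) = 1 / (1 − 0.4663) = 1.874
Loading dose = maintenance dose × R = 644 × 1.874 ≈ 1210 mg

1210 mg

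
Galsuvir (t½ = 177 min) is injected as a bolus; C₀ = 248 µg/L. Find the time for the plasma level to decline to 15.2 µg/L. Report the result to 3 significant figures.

k = ln 2 / 177 = 0.003916 min⁻¹
C(t) = C₀ e^(−kt)  ⇒  t = ln(C₀/C) / k
t = ln(248/15.2) / 0.003916 = 2.792 / 0.003916 ≈ 713 minutes

713 minutes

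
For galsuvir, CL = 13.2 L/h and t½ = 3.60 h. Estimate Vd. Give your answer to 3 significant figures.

k = ln 2 / t½ = ln 2 / 3.60 = 0.1925 h⁻¹
V = CL / k = 13.2 / 0.1925 ≈ 68.6 L

68.6 L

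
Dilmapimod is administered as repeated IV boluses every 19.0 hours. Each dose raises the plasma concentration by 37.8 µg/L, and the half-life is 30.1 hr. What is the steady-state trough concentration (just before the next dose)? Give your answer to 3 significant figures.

68.9 µg/L

k = ln 2 / 30.1 = 0.02303 hr⁻¹
Fraction remaining after one interval: e^(−kτ) = e^(−0.02303 × 19.0) = 0.6456
R = 1 / (1 − 0.6456) = 2.822
Css,max = 37.8 × 2.822 = 106.7 µg/L
Css,min = Css,max × e^(−kτ) = 106.7 × 0.6456 ≈ 68.9 µg/L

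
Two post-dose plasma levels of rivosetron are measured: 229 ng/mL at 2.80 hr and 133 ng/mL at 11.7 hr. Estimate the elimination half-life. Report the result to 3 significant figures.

k = ln(C₁/C₂) / (t₂ − t₁) = ln(229/133) / (11.7 − 2.80)
  = 0.5434 / 8.900 = 0.06105 hr⁻¹
t½ = ln 2 / k = ln 2 / 0.06105 ≈ 11.4 hours

11.4 hours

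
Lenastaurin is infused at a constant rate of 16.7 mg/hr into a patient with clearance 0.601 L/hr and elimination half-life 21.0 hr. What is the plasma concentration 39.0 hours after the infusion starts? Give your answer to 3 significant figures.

20.1 mg/L

Css = rate / CL = 16.7 / 0.601 = 27.79 mg/L
k = ln 2 / 21.0 = 0.03301 hr⁻¹
C(t) = Css (1 − e^(−kt)) = 27.79 × (1 − e^(−1.287)) = 27.79 × 0.7240 ≈ 20.1 mg/L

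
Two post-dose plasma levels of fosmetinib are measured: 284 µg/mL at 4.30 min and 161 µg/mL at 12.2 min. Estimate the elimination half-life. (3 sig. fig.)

k = ln(C₁/C₂) / (t₂ − t₁) = ln(284/161) / (12.2 − 4.30)
  = 0.5676 / 7.900 = 0.07184 min⁻¹
t½ = ln 2 / k = ln 2 / 0.07184 ≈ 9.65 minutes

9.65 minutes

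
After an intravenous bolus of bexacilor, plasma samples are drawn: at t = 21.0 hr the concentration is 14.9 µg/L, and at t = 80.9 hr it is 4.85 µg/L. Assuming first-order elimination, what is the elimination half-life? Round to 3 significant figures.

37.0 hours

k = ln(C₁/C₂) / (t₂ − t₁) = ln(14.9/4.85) / (80.9 − 21.0)
  = 1.122 / 59.90 = 0.01874 hr⁻¹
t½ = ln 2 / k = ln 2 / 0.01874 ≈ 37.0 hours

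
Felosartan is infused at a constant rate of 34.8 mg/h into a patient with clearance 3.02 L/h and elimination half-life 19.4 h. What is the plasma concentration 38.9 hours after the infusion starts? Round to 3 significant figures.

Css = rate / CL = 34.8 / 3.02 = 11.52 mg/L
k = ln 2 / 19.4 = 0.03573 h⁻¹
C(t) = Css (1 − e^(−kt)) = 11.52 × (1 − e^(−1.390)) = 11.52 × 0.7509 ≈ 8.65 mg/L

8.65 mg/L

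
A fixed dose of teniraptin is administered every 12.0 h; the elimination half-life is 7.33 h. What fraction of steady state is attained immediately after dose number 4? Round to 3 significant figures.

k = ln 2 / 7.33 = 0.09456 h⁻¹
f_n = 1 − e^(−nkτ) = 1 − e^(−4 × 0.09456 × 12.0) = 1 − e^(−4.539) = 1 − 0.01068 ≈ 0.989

0.989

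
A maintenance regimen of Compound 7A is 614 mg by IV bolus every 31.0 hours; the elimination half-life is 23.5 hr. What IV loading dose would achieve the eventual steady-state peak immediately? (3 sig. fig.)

k = ln 2 / 23.5 = 0.02950 hr⁻¹
Accumulation ratio R = 1 / (1 − e^(−kτ)) = 1 / (1 − e^(−0.02950×31.0)) = 1 / (1 − 0.4008) = 1.669
Loading dose = maintenance dose × R = 614 × 1.669 ≈ 1020 mg

1020 mg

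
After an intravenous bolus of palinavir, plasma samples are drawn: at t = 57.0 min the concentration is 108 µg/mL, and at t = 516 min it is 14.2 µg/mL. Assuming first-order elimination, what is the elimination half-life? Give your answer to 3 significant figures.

157 minutes

k = ln(C₁/C₂) / (t₂ − t₁) = ln(108/14.2) / (516 − 57.0)
  = 2.029 / 459.0 = 0.004420 min⁻¹
t½ = ln 2 / k = ln 2 / 0.004420 ≈ 157 minutes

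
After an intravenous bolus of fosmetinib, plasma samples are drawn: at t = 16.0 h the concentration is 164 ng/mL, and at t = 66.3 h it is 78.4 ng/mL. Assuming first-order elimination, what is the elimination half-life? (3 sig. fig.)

47.2 hours

k = ln(C₁/C₂) / (t₂ − t₁) = ln(164/78.4) / (66.3 − 16.0)
  = 0.7380 / 50.30 = 0.01467 h⁻¹
t½ = ln 2 / k = ln 2 / 0.01467 ≈ 47.2 hours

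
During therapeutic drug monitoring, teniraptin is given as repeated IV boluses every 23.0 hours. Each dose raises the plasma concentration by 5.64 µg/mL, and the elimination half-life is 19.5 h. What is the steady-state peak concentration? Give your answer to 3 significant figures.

10.1 µg/mL

k = ln 2 / 19.5 = 0.03555 h⁻¹
Fraction remaining after one interval: e^(−kτ) = e^(−0.03555 × 23.0) = 0.4415
R = 1 / (1 − 0.4415) = 1.791
Css,max = 5.64 × 1.791 ≈ 10.1 µg/mL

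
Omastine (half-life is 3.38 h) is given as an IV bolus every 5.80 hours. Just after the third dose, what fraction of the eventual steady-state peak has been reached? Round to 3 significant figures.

k = ln 2 / 3.38 = 0.2051 h⁻¹
f_n = 1 − e^(−nkτ) = 1 − e^(−3 × 0.2051 × 5.80) = 1 − e^(−3.568) = 1 − 0.02820 ≈ 0.972

0.972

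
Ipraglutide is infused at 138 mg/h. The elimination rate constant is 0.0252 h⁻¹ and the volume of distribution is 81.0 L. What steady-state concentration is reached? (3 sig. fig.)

67.6 mg/L

CL = k · V = 0.0252 × 81.0 = 2.041 L/h
Css = rate / CL = 138 / 2.041 ≈ 67.6 mg/L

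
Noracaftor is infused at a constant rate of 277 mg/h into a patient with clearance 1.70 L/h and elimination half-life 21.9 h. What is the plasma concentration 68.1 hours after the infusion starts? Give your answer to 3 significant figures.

Css = rate / CL = 277 / 1.70 = 162.9 µg/mL
k = ln 2 / 21.9 = 0.03165 h⁻¹
C(t) = Css (1 − e^(−kt)) = 162.9 × (1 − e^(−2.155)) = 162.9 × 0.8841 ≈ 144 µg/mL

144 µg/mL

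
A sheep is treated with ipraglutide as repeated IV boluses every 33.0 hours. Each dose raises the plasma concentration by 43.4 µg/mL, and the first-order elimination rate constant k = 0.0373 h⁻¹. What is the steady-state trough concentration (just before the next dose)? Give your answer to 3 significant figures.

Fraction remaining after one interval: e^(−kτ) = e^(−0.03730 × 33.0) = 0.2920
R = 1 / (1 − 0.2920) = 1.412
Css,max = 43.4 × 1.412 = 61.30 µg/mL
Css,min = Css,max × e^(−kτ) = 61.30 × 0.2920 ≈ 17.9 µg/mL

17.9 µg/mL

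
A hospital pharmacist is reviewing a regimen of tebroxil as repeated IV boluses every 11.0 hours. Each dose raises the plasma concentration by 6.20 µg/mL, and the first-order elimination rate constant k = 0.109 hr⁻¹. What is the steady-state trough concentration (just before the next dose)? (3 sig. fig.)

2.68 µg/mL

Fraction remaining after one interval: e^(−kτ) = e^(−0.1090 × 11.0) = 0.3015
R = 1 / (1 − 0.3015) = 1.432
Css,max = 6.20 × 1.432 = 8.876 µg/mL
Css,min = Css,max × e^(−kτ) = 8.876 × 0.3015 ≈ 2.68 µg/mL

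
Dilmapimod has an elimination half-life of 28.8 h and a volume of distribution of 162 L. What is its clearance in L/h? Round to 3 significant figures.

3.90 L/h

k = ln 2 / t½ = ln 2 / 28.8 = 0.02407 h⁻¹
CL = k · V = 0.02407 × 162 ≈ 3.90 L/h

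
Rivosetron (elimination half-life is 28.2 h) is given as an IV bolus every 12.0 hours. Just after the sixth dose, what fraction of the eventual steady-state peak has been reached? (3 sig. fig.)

0.830

k = ln 2 / 28.2 = 0.02458 h⁻¹
f_n = 1 − e^(−nkτ) = 1 − e^(−6 × 0.02458 × 12.0) = 1 − e^(−1.770) = 1 − 0.1704 ≈ 0.830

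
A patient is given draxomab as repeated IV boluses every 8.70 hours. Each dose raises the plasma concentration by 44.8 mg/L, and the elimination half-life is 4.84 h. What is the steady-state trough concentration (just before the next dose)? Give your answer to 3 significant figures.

18.1 mg/L

k = ln 2 / 4.84 = 0.1432 h⁻¹
Fraction remaining after one interval: e^(−kτ) = e^(−0.1432 × 8.70) = 0.2877
R = 1 / (1 − 0.2877) = 1.404
Css,max = 44.8 × 1.404 = 62.89 mg/L
Css,min = Css,max × e^(−kτ) = 62.89 × 0.2877 ≈ 18.1 mg/L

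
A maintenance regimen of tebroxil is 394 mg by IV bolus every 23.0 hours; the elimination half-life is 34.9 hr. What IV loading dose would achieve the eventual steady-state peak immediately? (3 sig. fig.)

k = ln 2 / 34.9 = 0.01986 hr⁻¹
Accumulation ratio R = 1 / (1 − e^(−kτ)) = 1 / (1 − e^(−0.01986×23.0)) = 1 / (1 − 0.6333) = 2.727
Loading dose = maintenance dose × R = 394 × 2.727 ≈ 1070 mg

1070 mg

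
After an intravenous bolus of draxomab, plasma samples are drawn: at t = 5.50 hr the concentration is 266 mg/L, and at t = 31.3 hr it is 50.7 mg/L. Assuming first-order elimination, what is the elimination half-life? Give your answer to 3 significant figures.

k = ln(C₁/C₂) / (t₂ − t₁) = ln(266/50.7) / (31.3 − 5.50)
  = 1.658 / 25.80 = 0.06425 hr⁻¹
t½ = ln 2 / k = ln 2 / 0.06425 ≈ 10.8 hours

10.8 hours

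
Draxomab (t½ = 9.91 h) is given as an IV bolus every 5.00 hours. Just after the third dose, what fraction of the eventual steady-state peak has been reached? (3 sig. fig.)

k = ln 2 / 9.91 = 0.06994 h⁻¹
f_n = 1 − e^(−nkτ) = 1 − e^(−3 × 0.06994 × 5.00) = 1 − e^(−1.049) = 1 − 0.3502 ≈ 0.650

0.650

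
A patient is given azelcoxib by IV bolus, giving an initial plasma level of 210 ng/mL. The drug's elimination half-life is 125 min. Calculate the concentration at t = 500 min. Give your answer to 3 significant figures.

k = ln 2 / 125 = 0.005545 min⁻¹
C(t) = C₀ e^(−kt) = 210 × e^(−0.005545 × 500) = 210 × e^(−2.773) = 210 × 0.06250 ≈ 13.1 ng/mL

13.1 ng/mL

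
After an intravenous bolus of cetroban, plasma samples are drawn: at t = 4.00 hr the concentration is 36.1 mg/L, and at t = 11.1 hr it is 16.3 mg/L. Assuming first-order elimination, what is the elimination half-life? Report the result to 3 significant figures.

k = ln(C₁/C₂) / (t₂ − t₁) = ln(36.1/16.3) / (11.1 − 4.00)
  = 0.7951 / 7.100 = 0.1120 hr⁻¹
t½ = ln 2 / k = ln 2 / 0.1120 ≈ 6.19 hours

6.19 hours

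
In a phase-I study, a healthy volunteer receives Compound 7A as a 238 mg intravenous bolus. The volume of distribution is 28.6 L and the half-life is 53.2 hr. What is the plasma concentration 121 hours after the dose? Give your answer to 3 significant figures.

1.72 µg/mL

C₀ = dose / V = 238 / 28.6 = 8.322 µg/mL
k = ln 2 / 53.2 = 0.01303 hr⁻¹
C(t) = C₀ e^(−kt) = 8.322 × e^(−0.01303 × 121) = 8.322 × e^(−1.577) = 8.322 × 0.2067 ≈ 1.72 µg/mL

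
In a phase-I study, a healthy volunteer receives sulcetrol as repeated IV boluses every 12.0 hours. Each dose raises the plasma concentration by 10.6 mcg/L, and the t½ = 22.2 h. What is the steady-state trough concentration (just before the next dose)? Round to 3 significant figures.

k = ln 2 / 22.2 = 0.03122 h⁻¹
Fraction remaining after one interval: e^(−kτ) = e^(−0.03122 × 12.0) = 0.6875
R = 1 / (1 − 0.6875) = 3.200
Css,max = 10.6 × 3.200 = 33.92 mcg/L
Css,min = Css,max × e^(−kτ) = 33.92 × 0.6875 ≈ 23.3 mcg/L

23.3 mcg/L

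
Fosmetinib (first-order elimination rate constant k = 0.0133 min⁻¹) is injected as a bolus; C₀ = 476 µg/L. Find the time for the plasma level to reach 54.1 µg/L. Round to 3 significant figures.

164 minutes

C(t) = C₀ e^(−kt)  ⇒  t = ln(C₀/C) / k
t = ln(476/54.1) / 0.01330 = 2.175 / 0.01330 ≈ 164 minutes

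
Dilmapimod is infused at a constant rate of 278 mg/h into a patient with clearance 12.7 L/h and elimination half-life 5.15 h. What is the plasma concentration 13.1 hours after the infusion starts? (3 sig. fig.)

18.1 µg/mL

Css = rate / CL = 278 / 12.7 = 21.89 µg/mL
k = ln 2 / 5.15 = 0.1346 h⁻¹
C(t) = Css (1 − e^(−kt)) = 21.89 × (1 − e^(−1.763)) = 21.89 × 0.8285 ≈ 18.1 µg/mL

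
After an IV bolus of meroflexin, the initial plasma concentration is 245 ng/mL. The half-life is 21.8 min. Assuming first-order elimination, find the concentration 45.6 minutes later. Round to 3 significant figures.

k = ln 2 / 21.8 = 0.03180 min⁻¹
45.6 min is 2.092 half-lives, so C = 245 × (1/2)^2.092 = 245 × 0.2346 ≈ 57.5 ng/mL

57.5 ng/mL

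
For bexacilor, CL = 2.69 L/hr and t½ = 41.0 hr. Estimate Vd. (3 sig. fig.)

k = ln 2 / t½ = ln 2 / 41.0 = 0.01691 hr⁻¹
V = CL / k = 2.69 / 0.01691 ≈ 159 L

159 L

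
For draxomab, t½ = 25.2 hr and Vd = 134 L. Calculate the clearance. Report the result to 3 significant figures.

3.69 L/hr

k = ln 2 / t½ = ln 2 / 25.2 = 0.02751 hr⁻¹
CL = k · V = 0.02751 × 134 ≈ 3.69 L/hr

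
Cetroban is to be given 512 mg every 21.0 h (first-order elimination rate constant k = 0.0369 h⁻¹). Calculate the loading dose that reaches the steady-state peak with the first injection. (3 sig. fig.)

949 mg

Accumulation ratio R = 1 / (1 − e^(−kτ)) = 1 / (1 − e^(−0.03690×21.0)) = 1 / (1 − 0.4607) = 1.854
Loading dose = maintenance dose × R = 512 × 1.854 ≈ 949 mg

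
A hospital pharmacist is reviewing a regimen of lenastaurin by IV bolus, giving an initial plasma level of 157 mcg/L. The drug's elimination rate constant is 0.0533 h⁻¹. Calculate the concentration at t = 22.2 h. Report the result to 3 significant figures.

C(t) = C₀ e^(−kt) = 157 × e^(−0.05330 × 22.2) = 157 × e^(−1.183) = 157 × 0.3063 ≈ 48.1 mcg/L

48.1 mcg/L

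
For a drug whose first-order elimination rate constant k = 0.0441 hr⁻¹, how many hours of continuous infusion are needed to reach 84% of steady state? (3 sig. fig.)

f = 1 − e^(−kt)  ⇒  t = −ln(1 − f) / k
t = −ln(1 − 0.84) / 0.04410 = 1.833 / 0.04410 ≈ 41.6 hours

41.6 hours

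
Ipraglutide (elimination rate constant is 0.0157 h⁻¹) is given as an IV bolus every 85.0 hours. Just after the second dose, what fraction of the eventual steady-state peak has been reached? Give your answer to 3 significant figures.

f_n = 1 − e^(−nkτ) = 1 − e^(−2 × 0.01570 × 85.0) = 1 − e^(−2.669) = 1 − 0.06932 ≈ 0.931

0.931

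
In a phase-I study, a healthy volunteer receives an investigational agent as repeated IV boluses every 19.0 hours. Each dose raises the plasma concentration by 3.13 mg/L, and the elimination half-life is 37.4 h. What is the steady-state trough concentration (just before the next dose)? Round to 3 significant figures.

7.42 mg/L

k = ln 2 / 37.4 = 0.01853 h⁻¹
Fraction remaining after one interval: e^(−kτ) = e^(−0.01853 × 19.0) = 0.7032
R = 1 / (1 − 0.7032) = 3.369
Css,max = 3.13 × 3.369 = 10.55 mg/L
Css,min = Css,max × e^(−kτ) = 10.55 × 0.7032 ≈ 7.42 mg/L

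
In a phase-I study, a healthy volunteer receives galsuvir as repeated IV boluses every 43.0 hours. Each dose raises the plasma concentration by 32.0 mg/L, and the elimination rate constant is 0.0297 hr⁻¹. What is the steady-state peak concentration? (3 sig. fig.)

44.4 mg/L

Fraction remaining after one interval: e^(−kτ) = e^(−0.02970 × 43.0) = 0.2788
R = 1 / (1 − 0.2788) = 1.387
Css,max = 32.0 × 1.387 ≈ 44.4 mg/L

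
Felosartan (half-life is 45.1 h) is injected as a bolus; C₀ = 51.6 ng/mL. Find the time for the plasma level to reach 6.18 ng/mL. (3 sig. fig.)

k = ln 2 / 45.1 = 0.01537 h⁻¹
C(t) = C₀ e^(−kt)  ⇒  t = ln(C₀/C) / k
t = ln(51.6/6.18) / 0.01537 = 2.122 / 0.01537 ≈ 138 hours

138 hours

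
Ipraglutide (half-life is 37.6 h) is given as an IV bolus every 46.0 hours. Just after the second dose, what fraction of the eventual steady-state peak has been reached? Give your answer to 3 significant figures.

0.817

k = ln 2 / 37.6 = 0.01843 h⁻¹
f_n = 1 − e^(−nkτ) = 1 − e^(−2 × 0.01843 × 46.0) = 1 − e^(−1.696) = 1 − 0.1834 ≈ 0.817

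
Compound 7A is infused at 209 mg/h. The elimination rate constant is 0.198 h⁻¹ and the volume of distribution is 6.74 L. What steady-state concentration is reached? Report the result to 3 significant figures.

CL = k · V = 0.198 × 6.74 = 1.335 L/h
Css = rate / CL = 209 / 1.335 ≈ 157 mg/L

157 mg/L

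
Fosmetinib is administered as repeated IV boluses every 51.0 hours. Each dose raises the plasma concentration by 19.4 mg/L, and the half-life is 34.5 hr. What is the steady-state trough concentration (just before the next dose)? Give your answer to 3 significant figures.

10.9 mg/L

k = ln 2 / 34.5 = 0.02009 hr⁻¹
Fraction remaining after one interval: e^(−kτ) = e^(−0.02009 × 51.0) = 0.3589
R = 1 / (1 − 0.3589) = 1.560
Css,max = 19.4 × 1.560 = 30.26 mg/L
Css,min = Css,max × e^(−kτ) = 30.26 × 0.3589 ≈ 10.9 mg/L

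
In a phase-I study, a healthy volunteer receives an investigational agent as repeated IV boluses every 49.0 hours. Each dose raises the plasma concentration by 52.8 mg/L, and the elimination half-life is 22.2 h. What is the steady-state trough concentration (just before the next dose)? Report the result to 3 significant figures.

14.6 mg/L

k = ln 2 / 22.2 = 0.03122 h⁻¹
Fraction remaining after one interval: e^(−kτ) = e^(−0.03122 × 49.0) = 0.2166
R = 1 / (1 − 0.2166) = 1.276
Css,max = 52.8 × 1.276 = 67.39 mg/L
Css,min = Css,max × e^(−kτ) = 67.39 × 0.2166 ≈ 14.6 mg/L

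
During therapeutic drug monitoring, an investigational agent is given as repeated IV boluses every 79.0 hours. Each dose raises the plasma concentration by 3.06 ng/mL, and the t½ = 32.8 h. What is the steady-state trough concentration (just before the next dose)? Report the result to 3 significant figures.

k = ln 2 / 32.8 = 0.02113 h⁻¹
Fraction remaining after one interval: e^(−kτ) = e^(−0.02113 × 79.0) = 0.1883
R = 1 / (1 − 0.1883) = 1.232
Css,max = 3.06 × 1.232 = 3.770 ng/mL
Css,min = Css,max × e^(−kτ) = 3.770 × 0.1883 ≈ 0.710 ng/mL

0.710 ng/mL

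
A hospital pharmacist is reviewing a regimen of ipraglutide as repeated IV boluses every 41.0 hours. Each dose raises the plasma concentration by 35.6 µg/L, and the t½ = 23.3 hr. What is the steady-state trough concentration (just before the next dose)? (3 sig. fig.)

14.9 µg/L

k = ln 2 / 23.3 = 0.02975 hr⁻¹
Fraction remaining after one interval: e^(−kτ) = e^(−0.02975 × 41.0) = 0.2953
R = 1 / (1 − 0.2953) = 1.419
Css,max = 35.6 × 1.419 = 50.52 µg/L
Css,min = Css,max × e^(−kτ) = 50.52 × 0.2953 ≈ 14.9 µg/L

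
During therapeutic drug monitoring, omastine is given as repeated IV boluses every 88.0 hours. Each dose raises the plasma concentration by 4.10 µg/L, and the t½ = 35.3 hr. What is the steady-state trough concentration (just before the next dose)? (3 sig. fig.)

0.886 µg/L

k = ln 2 / 35.3 = 0.01964 hr⁻¹
Fraction remaining after one interval: e^(−kτ) = e^(−0.01964 × 88.0) = 0.1776
R = 1 / (1 − 0.1776) = 1.216
Css,max = 4.10 × 1.216 = 4.986 µg/L
Css,min = Css,max × e^(−kτ) = 4.986 × 0.1776 ≈ 0.886 µg/L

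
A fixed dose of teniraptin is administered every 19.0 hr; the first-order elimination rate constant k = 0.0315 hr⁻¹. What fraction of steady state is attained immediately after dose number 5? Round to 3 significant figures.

f_n = 1 − e^(−nkτ) = 1 − e^(−5 × 0.03150 × 19.0) = 1 − e^(−2.993) = 1 − 0.05016 ≈ 0.950

0.950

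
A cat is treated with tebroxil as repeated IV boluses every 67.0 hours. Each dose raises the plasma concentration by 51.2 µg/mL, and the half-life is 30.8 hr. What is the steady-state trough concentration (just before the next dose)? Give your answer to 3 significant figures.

14.6 µg/mL

k = ln 2 / 30.8 = 0.02250 hr⁻¹
Fraction remaining after one interval: e^(−kτ) = e^(−0.02250 × 67.0) = 0.2214
R = 1 / (1 − 0.2214) = 1.284
Css,max = 51.2 × 1.284 = 65.76 µg/mL
Css,min = Css,max × e^(−kτ) = 65.76 × 0.2214 ≈ 14.6 µg/mL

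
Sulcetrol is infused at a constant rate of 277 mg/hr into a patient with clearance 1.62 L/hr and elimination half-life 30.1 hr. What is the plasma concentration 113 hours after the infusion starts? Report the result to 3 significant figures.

Css = rate / CL = 277 / 1.62 = 171.0 mg/L
k = ln 2 / 30.1 = 0.02303 hr⁻¹
C(t) = Css (1 − e^(−kt)) = 171.0 × (1 − e^(−2.602)) = 171.0 × 0.9259 ≈ 158 mg/L

158 mg/L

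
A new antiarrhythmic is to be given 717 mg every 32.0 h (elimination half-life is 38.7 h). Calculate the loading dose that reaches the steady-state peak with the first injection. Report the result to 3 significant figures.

k = ln 2 / 38.7 = 0.01791 h⁻¹
Accumulation ratio R = 1 / (1 − e^(−kτ)) = 1 / (1 − e^(−0.01791×32.0)) = 1 / (1 − 0.5637) = 2.292
Loading dose = maintenance dose × R = 717 × 2.292 ≈ 1640 mg

1640 mg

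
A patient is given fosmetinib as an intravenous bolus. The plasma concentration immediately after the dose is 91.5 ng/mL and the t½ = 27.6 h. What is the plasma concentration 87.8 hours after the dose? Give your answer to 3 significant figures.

10.1 ng/mL

k = ln 2 / 27.6 = 0.02511 h⁻¹
C(t) = C₀ e^(−kt) = 91.5 × e^(−0.02511 × 87.8) = 91.5 × e^(−2.205) = 91.5 × 0.1102 ≈ 10.1 ng/mL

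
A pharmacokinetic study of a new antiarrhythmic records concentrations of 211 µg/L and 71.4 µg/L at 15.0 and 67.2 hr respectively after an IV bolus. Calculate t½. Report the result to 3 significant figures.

k = ln(C₁/C₂) / (t₂ − t₁) = ln(211/71.4) / (67.2 − 15.0)
  = 1.084 / 52.20 = 0.02076 hr⁻¹
t½ = ln 2 / k = ln 2 / 0.02076 ≈ 33.4 hours

33.4 hours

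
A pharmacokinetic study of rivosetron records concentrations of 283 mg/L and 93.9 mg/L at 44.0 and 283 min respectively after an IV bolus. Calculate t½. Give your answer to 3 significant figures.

150 minutes

k = ln(C₁/C₂) / (t₂ − t₁) = ln(283/93.9) / (283 − 44.0)
  = 1.103 / 239.0 = 0.004616 min⁻¹
t½ = ln 2 / k = ln 2 / 0.004616 ≈ 150 minutes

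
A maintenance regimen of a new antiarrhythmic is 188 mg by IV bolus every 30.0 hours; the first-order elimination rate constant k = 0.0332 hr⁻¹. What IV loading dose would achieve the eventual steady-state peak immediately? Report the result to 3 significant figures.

298 mg

Accumulation ratio R = 1 / (1 − e^(−kτ)) = 1 / (1 − e^(−0.03320×30.0)) = 1 / (1 − 0.3694) = 1.586
Loading dose = maintenance dose × R = 188 × 1.586 ≈ 298 mg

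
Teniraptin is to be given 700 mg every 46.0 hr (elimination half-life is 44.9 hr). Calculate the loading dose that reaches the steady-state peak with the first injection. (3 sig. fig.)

k = ln 2 / 44.9 = 0.01544 hr⁻¹
Accumulation ratio R = 1 / (1 − e^(−kτ)) = 1 / (1 − e^(−0.01544×46.0)) = 1 / (1 − 0.4916) = 1.967
Loading dose = maintenance dose × R = 700 × 1.967 ≈ 1380 mg

1380 mg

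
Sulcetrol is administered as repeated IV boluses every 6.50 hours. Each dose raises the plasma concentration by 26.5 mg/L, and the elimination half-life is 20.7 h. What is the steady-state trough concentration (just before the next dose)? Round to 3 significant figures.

109 mg/L

k = ln 2 / 20.7 = 0.03349 h⁻¹
Fraction remaining after one interval: e^(−kτ) = e^(−0.03349 × 6.50) = 0.8044
R = 1 / (1 − 0.8044) = 5.113
Css,max = 26.5 × 5.113 = 135.5 mg/L
Css,min = Css,max × e^(−kτ) = 135.5 × 0.8044 ≈ 109 mg/L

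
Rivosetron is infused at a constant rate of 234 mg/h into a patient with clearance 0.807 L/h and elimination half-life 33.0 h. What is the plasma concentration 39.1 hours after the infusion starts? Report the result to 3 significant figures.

162 µg/mL

Css = rate / CL = 234 / 0.807 = 290.0 µg/mL
k = ln 2 / 33.0 = 0.02100 h⁻¹
C(t) = Css (1 − e^(−kt)) = 290.0 × (1 − e^(−0.8213)) = 290.0 × 0.5601 ≈ 162 µg/mL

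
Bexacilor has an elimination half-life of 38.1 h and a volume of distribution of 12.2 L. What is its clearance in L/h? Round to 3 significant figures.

0.222 L/h

k = ln 2 / t½ = ln 2 / 38.1 = 0.01819 h⁻¹
CL = k · V = 0.01819 × 12.2 ≈ 0.222 L/h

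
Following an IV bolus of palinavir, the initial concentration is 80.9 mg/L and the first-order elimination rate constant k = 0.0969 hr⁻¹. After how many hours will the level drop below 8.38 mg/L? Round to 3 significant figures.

23.4 hours

C(t) = C₀ e^(−kt)  ⇒  t = ln(C₀/C) / k
t = ln(80.9/8.38) / 0.09690 = 2.267 / 0.09690 ≈ 23.4 hours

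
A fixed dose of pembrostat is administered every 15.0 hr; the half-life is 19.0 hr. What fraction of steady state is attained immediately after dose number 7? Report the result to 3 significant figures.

k = ln 2 / 19.0 = 0.03648 hr⁻¹
f_n = 1 − e^(−nkτ) = 1 − e^(−7 × 0.03648 × 15.0) = 1 − e^(−3.831) = 1 − 0.02170 ≈ 0.978

0.978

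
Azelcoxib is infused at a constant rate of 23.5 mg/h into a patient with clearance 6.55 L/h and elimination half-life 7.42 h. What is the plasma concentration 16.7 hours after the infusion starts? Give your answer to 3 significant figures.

Css = rate / CL = 23.5 / 6.55 = 3.588 mg/L
k = ln 2 / 7.42 = 0.09342 h⁻¹
C(t) = Css (1 − e^(−kt)) = 3.588 × (1 − e^(−1.560)) = 3.588 × 0.7899 ≈ 2.83 mg/L

2.83 mg/L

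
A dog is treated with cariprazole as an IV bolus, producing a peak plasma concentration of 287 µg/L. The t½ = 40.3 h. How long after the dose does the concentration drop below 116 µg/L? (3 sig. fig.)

52.7 hours

k = ln 2 / 40.3 = 0.01720 h⁻¹
C(t) = C₀ e^(−kt)  ⇒  t = ln(C₀/C) / k
t = ln(287/116) / 0.01720 = 0.9059 / 0.01720 ≈ 52.7 hours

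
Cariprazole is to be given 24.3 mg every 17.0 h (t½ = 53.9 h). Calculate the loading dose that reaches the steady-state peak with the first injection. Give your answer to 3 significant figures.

124 mg

k = ln 2 / 53.9 = 0.01286 h⁻¹
Accumulation ratio R = 1 / (1 − e^(−kτ)) = 1 / (1 − e^(−0.01286×17.0)) = 1 / (1 − 0.8036) = 5.092
Loading dose = maintenance dose × R = 24.3 × 5.092 ≈ 124 mg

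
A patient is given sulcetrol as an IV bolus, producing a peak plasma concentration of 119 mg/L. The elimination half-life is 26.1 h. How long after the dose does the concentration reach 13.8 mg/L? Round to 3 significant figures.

81.1 hours

k = ln 2 / 26.1 = 0.02656 h⁻¹
C(t) = C₀ e^(−kt)  ⇒  t = ln(C₀/C) / k
t = ln(119/13.8) / 0.02656 = 2.154 / 0.02656 ≈ 81.1 hours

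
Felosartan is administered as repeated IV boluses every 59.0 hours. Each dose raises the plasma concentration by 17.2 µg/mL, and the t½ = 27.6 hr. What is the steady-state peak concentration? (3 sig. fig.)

k = ln 2 / 27.6 = 0.02511 hr⁻¹
Fraction remaining after one interval: e^(−kτ) = e^(−0.02511 × 59.0) = 0.2272
R = 1 / (1 − 0.2272) = 1.294
Css,max = 17.2 × 1.294 ≈ 22.3 µg/mL

22.3 µg/mL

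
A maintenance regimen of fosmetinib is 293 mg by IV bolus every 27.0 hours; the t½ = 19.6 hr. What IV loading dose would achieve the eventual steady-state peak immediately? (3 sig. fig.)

k = ln 2 / 19.6 = 0.03536 hr⁻¹
Accumulation ratio R = 1 / (1 − e^(−kτ)) = 1 / (1 − e^(−0.03536×27.0)) = 1 / (1 − 0.3849) = 1.626
Loading dose = maintenance dose × R = 293 × 1.626 ≈ 476 mg

476 mg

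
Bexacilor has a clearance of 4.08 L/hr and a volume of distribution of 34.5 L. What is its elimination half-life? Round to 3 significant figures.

k = CL / V = 4.08 / 34.5 = 0.1183 hr⁻¹
t½ = ln 2 / k = ln 2 / 0.1183 ≈ 5.86 hours

5.86 hours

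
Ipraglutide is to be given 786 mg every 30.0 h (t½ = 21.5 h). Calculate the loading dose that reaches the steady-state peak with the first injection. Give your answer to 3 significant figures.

1270 mg

k = ln 2 / 21.5 = 0.03224 h⁻¹
Accumulation ratio R = 1 / (1 − e^(−kτ)) = 1 / (1 − e^(−0.03224×30.0)) = 1 / (1 − 0.3802) = 1.613
Loading dose = maintenance dose × R = 786 × 1.613 ≈ 1270 mg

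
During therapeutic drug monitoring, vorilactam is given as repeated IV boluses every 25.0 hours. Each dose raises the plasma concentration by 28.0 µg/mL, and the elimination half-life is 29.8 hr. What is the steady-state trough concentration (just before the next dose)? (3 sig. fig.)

k = ln 2 / 29.8 = 0.02326 hr⁻¹
Fraction remaining after one interval: e^(−kτ) = e^(−0.02326 × 25.0) = 0.5591
R = 1 / (1 − 0.5591) = 2.268
Css,max = 28.0 × 2.268 = 63.50 µg/mL
Css,min = Css,max × e^(−kτ) = 63.50 × 0.5591 ≈ 35.5 µg/mL

35.5 µg/mL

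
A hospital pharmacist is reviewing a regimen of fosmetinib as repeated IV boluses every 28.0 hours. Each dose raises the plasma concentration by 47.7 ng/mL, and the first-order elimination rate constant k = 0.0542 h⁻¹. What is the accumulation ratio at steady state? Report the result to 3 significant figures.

1.28

Fraction remaining after one interval: e^(−kτ) = e^(−0.05420 × 28.0) = 0.2192
R = 1 / (1 − 0.2192) = 1 / 0.7808 ≈ 1.28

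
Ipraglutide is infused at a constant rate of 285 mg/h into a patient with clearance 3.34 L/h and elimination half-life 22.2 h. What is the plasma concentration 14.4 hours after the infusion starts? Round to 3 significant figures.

Css = rate / CL = 285 / 3.34 = 85.33 µg/mL
k = ln 2 / 22.2 = 0.03122 h⁻¹
C(t) = Css (1 − e^(−kt)) = 85.33 × (1 − e^(−0.4496)) = 85.33 × 0.3621 ≈ 30.9 µg/mL

30.9 µg/mL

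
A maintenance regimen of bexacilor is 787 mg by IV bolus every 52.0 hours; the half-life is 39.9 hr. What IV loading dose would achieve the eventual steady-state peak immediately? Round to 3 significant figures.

k = ln 2 / 39.9 = 0.01737 hr⁻¹
Accumulation ratio R = 1 / (1 − e^(−kτ)) = 1 / (1 − e^(−0.01737×52.0)) = 1 / (1 − 0.4052) = 1.681
Loading dose = maintenance dose × R = 787 × 1.681 ≈ 1320 mg

1320 mg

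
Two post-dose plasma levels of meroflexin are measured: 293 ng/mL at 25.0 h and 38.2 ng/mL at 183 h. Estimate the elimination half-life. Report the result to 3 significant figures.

53.8 hours

k = ln(C₁/C₂) / (t₂ − t₁) = ln(293/38.2) / (183 − 25.0)
  = 2.037 / 158.0 = 0.01289 h⁻¹
t½ = ln 2 / k = ln 2 / 0.01289 ≈ 53.8 hours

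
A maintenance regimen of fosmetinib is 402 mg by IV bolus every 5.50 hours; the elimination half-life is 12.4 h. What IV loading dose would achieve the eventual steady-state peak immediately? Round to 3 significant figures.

1520 mg

k = ln 2 / 12.4 = 0.05590 h⁻¹
Accumulation ratio R = 1 / (1 − e^(−kτ)) = 1 / (1 − e^(−0.05590×5.50)) = 1 / (1 − 0.7353) = 3.778
Loading dose = maintenance dose × R = 402 × 3.778 ≈ 1520 mg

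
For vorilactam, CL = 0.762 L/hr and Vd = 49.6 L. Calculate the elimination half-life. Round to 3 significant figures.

45.1 hours

k = CL / V = 0.762 / 49.6 = 0.01536 hr⁻¹
t½ = ln 2 / k = ln 2 / 0.01536 ≈ 45.1 hours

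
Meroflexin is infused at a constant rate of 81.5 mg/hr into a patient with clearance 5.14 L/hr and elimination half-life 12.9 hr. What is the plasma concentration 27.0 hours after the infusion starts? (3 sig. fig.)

Css = rate / CL = 81.5 / 5.14 = 15.86 mg/L
k = ln 2 / 12.9 = 0.05373 hr⁻¹
C(t) = Css (1 − e^(−kt)) = 15.86 × (1 − e^(−1.451)) = 15.86 × 0.7656 ≈ 12.1 mg/L

12.1 mg/L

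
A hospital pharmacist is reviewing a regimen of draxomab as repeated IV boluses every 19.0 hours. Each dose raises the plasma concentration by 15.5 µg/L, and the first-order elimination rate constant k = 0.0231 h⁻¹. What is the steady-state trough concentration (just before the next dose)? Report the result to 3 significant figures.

Fraction remaining after one interval: e^(−kτ) = e^(−0.02310 × 19.0) = 0.6447
R = 1 / (1 − 0.6447) = 2.815
Css,max = 15.5 × 2.815 = 43.63 µg/L
Css,min = Css,max × e^(−kτ) = 43.63 × 0.6447 ≈ 28.1 µg/L

28.1 µg/L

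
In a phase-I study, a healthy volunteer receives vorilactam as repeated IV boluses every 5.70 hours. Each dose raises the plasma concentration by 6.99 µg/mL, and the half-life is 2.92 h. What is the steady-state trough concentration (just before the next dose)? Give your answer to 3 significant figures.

k = ln 2 / 2.92 = 0.2374 h⁻¹
Fraction remaining after one interval: e^(−kτ) = e^(−0.2374 × 5.70) = 0.2584
R = 1 / (1 − 0.2584) = 1.349
Css,max = 6.99 × 1.349 = 9.426 µg/mL
Css,min = Css,max × e^(−kτ) = 9.426 × 0.2584 ≈ 2.44 µg/mL

2.44 µg/mL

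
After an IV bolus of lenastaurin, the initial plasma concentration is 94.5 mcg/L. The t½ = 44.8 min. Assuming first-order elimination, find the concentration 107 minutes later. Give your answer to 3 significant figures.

18.0 mcg/L

k = ln 2 / 44.8 = 0.01547 min⁻¹
107 min is 2.388 half-lives, so C = 94.5 × (1/2)^2.388 = 94.5 × 0.1910 ≈ 18.0 mcg/L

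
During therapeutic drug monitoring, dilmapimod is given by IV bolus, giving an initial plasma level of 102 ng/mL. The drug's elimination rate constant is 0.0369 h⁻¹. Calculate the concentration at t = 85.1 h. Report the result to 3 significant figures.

4.41 ng/mL

C(t) = C₀ e^(−kt) = 102 × e^(−0.03690 × 85.1) = 102 × e^(−3.140) = 102 × 0.04327 ≈ 4.41 ng/mL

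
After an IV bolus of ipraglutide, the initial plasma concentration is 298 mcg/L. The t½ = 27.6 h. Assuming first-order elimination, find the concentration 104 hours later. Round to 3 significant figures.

21.9 mcg/L

k = ln 2 / 27.6 = 0.02511 h⁻¹
C(t) = C₀ e^(−kt) = 298 × e^(−0.02511 × 104) = 298 × e^(−2.612) = 298 × 0.07340 ≈ 21.9 mcg/L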